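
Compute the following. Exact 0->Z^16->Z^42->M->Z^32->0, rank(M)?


Alt sum=0:
(-1)^0*16 + (-1)^1*42 + (-1)^2*? + (-1)^3*32=0
rank(M)=58


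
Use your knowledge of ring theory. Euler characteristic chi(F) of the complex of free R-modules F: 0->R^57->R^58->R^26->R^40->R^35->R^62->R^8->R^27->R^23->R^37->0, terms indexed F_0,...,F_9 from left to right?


chi = sum (-1)^i * rank:
(-1)^0*57=57
(-1)^1*58=-58
(-1)^2*26=26
(-1)^3*40=-40
(-1)^4*35=35
(-1)^5*62=-62
(-1)^6*8=8
(-1)^7*27=-27
(-1)^8*23=23
(-1)^9*37=-37
chi=-75


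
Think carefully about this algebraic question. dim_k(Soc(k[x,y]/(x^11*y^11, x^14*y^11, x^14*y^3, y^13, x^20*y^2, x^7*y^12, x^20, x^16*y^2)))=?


Socle = ann(m) = span of standard monomials u with x*u, y*u in I (staircase corners).
Redundant generators: x^20*y^2, x^14*y^11
Minimal generators: x^20, x^16*y^2, x^14*y^3, x^11*y^11, x^7*y^12, y^13
Corners: x^6y^12, x^10y^11, x^13y^10, x^15y^2, x^19y
Socle dim=5


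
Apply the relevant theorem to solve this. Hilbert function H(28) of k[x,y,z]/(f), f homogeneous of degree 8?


C(30,2)-C(22,2)=435-231=204


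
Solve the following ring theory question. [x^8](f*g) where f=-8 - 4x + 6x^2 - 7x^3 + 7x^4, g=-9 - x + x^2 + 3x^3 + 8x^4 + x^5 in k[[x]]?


[x^8] = sum a_i*b_j, i+j=8
  -7*1=-7
  7*8=56
Sum=49


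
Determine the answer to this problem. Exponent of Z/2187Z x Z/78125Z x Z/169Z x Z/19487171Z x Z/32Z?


Exponent = lcm of the cyclic orders; pairwise coprime => product.
3^7*5^7*13^2*11^7*2^5=2187*78125*169*19487171*32=18006292157782500000


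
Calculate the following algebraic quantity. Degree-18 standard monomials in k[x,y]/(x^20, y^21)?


k[x,y], I = (x^20, y^21), d = 18
Need i < 20 and d-i < 21.
Range: 0 <= i <= 18.
H(18) = 19


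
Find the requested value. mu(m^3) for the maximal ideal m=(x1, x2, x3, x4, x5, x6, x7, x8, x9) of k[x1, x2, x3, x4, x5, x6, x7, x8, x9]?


Graded Nakayama: mu(m^d) = dim_k (m^d/m^(d+1)) = #degree-3 monomials in 9 vars
C(n+d-1,d)=C(11,3)=165


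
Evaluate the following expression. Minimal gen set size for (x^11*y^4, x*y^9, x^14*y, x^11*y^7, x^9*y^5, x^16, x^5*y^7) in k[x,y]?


Remove redundant (divisible by others).
x^11*y^7 redundant.
Min: x^16, x^14*y, x^11*y^4, x^9*y^5, x^5*y^7, x*y^9
Count=6


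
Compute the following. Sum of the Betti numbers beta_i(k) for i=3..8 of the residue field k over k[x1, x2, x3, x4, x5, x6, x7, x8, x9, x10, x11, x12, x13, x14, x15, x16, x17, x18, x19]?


Koszul resolution: beta_i(k)=C(n,i), n=19
C(19,3)=969, C(19,4)=3876, C(19,5)=11628, C(19,6)=27132, C(19,7)=50388, C(19,8)=75582
Sum=169575


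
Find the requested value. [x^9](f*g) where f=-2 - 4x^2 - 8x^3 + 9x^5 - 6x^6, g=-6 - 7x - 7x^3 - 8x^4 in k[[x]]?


[x^9] = sum a_i*b_j, i+j=9
  9*-8=-72
  -6*-7=42
Sum=-30


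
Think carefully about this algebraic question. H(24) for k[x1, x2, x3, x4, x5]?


C(d+n-1,n-1)=C(28,4)=20475


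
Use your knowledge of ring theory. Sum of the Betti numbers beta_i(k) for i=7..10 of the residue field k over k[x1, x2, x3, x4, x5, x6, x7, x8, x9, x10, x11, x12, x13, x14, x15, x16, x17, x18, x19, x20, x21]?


Koszul resolution: beta_i(k)=C(n,i), n=21
C(21,7)=116280, C(21,8)=203490, C(21,9)=293930, C(21,10)=352716
Sum=966416


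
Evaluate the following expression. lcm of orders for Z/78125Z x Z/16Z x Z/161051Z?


Exponent = lcm of the cyclic orders; pairwise coprime => product.
5^7*2^4*11^5=78125*16*161051=201313750000


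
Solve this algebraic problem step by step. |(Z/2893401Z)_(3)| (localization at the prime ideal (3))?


3-primary part: 2893401=3^10*49
Size=3^10=59049


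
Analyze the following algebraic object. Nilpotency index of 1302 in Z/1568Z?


1302^k mod 1568:
k=1: 1302
k=2: 196
k=3: 1176
k=4: 784
k=5: 0
First zero at k = 5


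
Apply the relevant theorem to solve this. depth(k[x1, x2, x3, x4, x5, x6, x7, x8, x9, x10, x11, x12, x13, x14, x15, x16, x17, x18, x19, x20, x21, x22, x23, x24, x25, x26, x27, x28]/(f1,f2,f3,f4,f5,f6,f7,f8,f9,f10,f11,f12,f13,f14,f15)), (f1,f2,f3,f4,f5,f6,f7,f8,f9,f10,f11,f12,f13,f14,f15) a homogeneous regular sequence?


depth(R)=28
depth(R/I)=28-15=13


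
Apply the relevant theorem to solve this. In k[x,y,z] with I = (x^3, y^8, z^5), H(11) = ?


Need i<3, j<8, k<5 with i+j+k=11.
For each i, j ranges over max(0,11-i-4)..min(7,11-i):
  i=0: j in [7,7] -> 1
  i=1: j in [6,7] -> 2
  i=2: j in [5,7] -> 3
H(11) = 1+2+3 = 6


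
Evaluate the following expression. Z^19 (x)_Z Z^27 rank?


rank(M(x)N) = rank(M)*rank(N)
19*27 = 513


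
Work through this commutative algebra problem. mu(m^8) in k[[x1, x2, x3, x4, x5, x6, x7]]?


C(n+d-1,d)=C(14,8)=3003


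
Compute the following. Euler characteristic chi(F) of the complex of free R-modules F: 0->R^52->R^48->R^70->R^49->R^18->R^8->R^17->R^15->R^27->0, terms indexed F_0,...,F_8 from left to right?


chi = sum (-1)^i * rank:
(-1)^0*52=52
(-1)^1*48=-48
(-1)^2*70=70
(-1)^3*49=-49
(-1)^4*18=18
(-1)^5*8=-8
(-1)^6*17=17
(-1)^7*15=-15
(-1)^8*27=27
chi=64


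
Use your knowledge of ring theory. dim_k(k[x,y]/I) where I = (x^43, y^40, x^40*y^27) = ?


k[x,y]/I, I = (x^43, y^40, x^40*y^27)
Rect: 43x40=1720. Corner: (43-40)x(40-27)=39.
dim = 1720-39 = 1681


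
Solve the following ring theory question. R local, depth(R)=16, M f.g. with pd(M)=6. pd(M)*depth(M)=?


pd+depth=16
depth=16-6=10
pd*depth=6*10=60


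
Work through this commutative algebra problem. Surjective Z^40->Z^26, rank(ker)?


rank(ker) = 40-26 = 14


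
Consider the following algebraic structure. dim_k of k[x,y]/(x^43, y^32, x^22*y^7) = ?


k[x,y]/I, I = (x^43, y^32, x^22*y^7)
Rect: 43x32=1376. Corner: (43-22)x(32-7)=525.
dim = 1376-525 = 851


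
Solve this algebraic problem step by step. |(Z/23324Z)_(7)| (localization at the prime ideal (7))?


7-primary part: 23324=7^3*68
Size=7^3=343


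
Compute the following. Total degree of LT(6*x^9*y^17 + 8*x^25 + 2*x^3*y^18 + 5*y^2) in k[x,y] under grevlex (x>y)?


LT: 6*x^9*y^17
deg_x=9, deg_y=17
Total=9+17=26


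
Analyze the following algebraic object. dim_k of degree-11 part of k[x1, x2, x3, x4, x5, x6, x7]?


C(d+n-1,n-1)=C(17,6)=12376


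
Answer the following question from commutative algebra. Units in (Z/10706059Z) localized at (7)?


Local ring = Z/823543Z.
phi(823543) = 7^6*(7-1) = 705894


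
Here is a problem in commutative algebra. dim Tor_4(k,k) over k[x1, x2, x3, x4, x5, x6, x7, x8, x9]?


Koszul: C(n,i)=C(9,4)=126


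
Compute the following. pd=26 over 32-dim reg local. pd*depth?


pd+depth=32
depth=32-26=6
pd*depth=26*6=156


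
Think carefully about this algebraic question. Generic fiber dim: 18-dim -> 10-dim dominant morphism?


dim(fiber)=dim(X)-dim(Y)=18-10=8


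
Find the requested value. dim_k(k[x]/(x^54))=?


Basis: 1,x,...,x^53
dim=54


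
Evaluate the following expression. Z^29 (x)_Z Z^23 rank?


rank(M(x)N) = rank(M)*rank(N)
29*23 = 667


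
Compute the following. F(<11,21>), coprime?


gcd(11,21)=1 => F=ab-a-b=11*21-11-21=231-32=199


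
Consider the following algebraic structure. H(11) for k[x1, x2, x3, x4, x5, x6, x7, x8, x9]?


C(d+n-1,n-1)=C(19,8)=75582


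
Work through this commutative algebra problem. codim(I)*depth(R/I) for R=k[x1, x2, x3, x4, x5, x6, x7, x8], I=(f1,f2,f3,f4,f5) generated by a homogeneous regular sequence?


codim=5, depth=dim(R/I)=8-5=3
Product=5*3=15


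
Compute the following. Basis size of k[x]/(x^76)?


Basis: 1,x,...,x^75
dim=76


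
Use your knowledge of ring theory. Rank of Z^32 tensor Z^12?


rank(M(x)N) = rank(M)*rank(N)
32*12 = 384


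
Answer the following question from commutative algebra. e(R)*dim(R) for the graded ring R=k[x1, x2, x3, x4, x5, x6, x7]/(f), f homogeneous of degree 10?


e(R)=deg(f)=10, dim(R)=7-1=6
e*dim=10*6=60


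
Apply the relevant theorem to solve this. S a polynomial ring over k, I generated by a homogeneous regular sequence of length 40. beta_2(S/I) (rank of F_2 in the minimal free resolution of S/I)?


Regular sequence => Koszul complex is the minimal free resolution.
Syz_1 minimally generated by Koszul relations f_i*e_j - f_j*e_i (i<j): mu(Syz_1) = beta_2 = C(m,2) = m(m-1)/2
m=40
40*39/2 = 780


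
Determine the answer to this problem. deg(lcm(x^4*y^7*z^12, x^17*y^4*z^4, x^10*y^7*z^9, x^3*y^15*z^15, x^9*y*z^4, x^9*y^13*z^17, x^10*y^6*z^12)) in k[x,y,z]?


lcm = componentwise max:
x: max(4,17,10,3,9,9,10)=17
y: max(7,4,7,15,1,13,6)=15
z: max(12,4,9,15,4,17,12)=17
Total=17+15+17=49


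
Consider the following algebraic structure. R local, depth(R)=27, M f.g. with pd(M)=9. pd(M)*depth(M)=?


pd+depth=27
depth=27-9=18
pd*depth=9*18=162


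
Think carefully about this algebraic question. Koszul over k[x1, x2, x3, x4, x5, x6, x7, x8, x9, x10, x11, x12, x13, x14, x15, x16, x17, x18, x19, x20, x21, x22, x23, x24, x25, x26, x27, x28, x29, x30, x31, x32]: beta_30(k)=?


C(n,i)=C(32,30)=496


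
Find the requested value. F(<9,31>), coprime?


gcd(9,31)=1 => F=ab-a-b=9*31-9-31=279-40=239


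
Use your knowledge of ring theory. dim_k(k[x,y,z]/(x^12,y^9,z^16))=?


Basis: x^iy^jz^k, i<12,j<9,k<16
12*9*16=1728


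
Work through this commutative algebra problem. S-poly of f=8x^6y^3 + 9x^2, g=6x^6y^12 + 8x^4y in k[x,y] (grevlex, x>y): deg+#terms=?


LT(f)=8x^6y^3, LT(g)=6x^6y^12
lcm(LM)=x^6y^12
S(f,g) (scaled by 48 to clear denominators) = 6y^9*f - 8*g = 54x^2y^9 - 64x^4y
2 terms, deg 11.
11+2=13


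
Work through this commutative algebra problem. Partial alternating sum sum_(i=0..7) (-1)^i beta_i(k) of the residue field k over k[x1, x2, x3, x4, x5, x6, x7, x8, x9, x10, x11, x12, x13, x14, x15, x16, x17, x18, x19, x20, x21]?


Koszul resolution: beta_i(k)=C(n,i), n=21
sum_(i=0..p) (-1)^i C(n,i) = (-1)^p C(n-1,p)
(-1)^7*C(20,7) = (-1)^7*77520 = -77520


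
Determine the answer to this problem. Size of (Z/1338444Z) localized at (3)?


3-primary part: 1338444=3^9*68
Size=3^9=19683


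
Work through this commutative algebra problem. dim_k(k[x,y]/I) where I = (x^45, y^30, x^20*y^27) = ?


k[x,y]/I, I = (x^45, y^30, x^20*y^27)
Rect: 45x30=1350. Corner: (45-20)x(30-27)=75.
dim = 1350-75 = 1275


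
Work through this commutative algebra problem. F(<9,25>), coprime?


gcd(9,25)=1 => F=ab-a-b=9*25-9-25=225-34=191


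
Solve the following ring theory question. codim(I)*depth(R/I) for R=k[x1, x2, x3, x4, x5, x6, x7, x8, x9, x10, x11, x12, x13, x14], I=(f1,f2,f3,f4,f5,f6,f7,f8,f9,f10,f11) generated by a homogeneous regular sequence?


codim=11, depth=dim(R/I)=14-11=3
Product=11*3=33


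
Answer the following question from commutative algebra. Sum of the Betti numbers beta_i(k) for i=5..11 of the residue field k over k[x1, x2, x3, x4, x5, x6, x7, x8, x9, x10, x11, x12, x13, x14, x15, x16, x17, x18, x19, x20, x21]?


Koszul resolution: beta_i(k)=C(n,i), n=21
C(21,5)=20349, C(21,6)=54264, C(21,7)=116280, C(21,8)=203490, C(21,9)=293930, C(21,10)=352716, C(21,11)=352716
Sum=1393745


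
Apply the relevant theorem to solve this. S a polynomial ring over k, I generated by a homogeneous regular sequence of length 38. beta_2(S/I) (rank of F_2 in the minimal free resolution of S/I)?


Regular sequence => Koszul complex is the minimal free resolution.
Syz_1 minimally generated by Koszul relations f_i*e_j - f_j*e_i (i<j): mu(Syz_1) = beta_2 = C(m,2) = m(m-1)/2
m=38
38*37/2 = 703


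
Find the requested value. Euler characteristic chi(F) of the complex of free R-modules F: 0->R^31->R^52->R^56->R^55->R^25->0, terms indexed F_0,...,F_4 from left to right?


chi = sum (-1)^i * rank:
(-1)^0*31=31
(-1)^1*52=-52
(-1)^2*56=56
(-1)^3*55=-55
(-1)^4*25=25
chi=5


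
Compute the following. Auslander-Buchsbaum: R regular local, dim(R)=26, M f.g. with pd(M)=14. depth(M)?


pd+depth=depth(R)=26
depth=26-14=12


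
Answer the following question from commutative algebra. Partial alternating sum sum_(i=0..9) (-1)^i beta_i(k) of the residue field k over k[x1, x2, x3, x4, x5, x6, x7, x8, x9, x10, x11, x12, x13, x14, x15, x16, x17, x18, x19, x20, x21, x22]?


Koszul resolution: beta_i(k)=C(n,i), n=22
sum_(i=0..p) (-1)^i C(n,i) = (-1)^p C(n-1,p)
(-1)^9*C(21,9) = (-1)^9*293930 = -293930


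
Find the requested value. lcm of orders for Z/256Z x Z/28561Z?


Exponent = lcm of the cyclic orders; pairwise coprime => product.
2^8*13^4=256*28561=7311616


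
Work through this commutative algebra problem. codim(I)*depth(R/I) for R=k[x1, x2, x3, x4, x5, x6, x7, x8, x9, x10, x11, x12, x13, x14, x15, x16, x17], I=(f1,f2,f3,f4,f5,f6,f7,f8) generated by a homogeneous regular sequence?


codim=8, depth=dim(R/I)=17-8=9
Product=8*9=72


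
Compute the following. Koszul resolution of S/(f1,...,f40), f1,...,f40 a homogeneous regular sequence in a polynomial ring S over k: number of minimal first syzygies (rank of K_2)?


Regular sequence => Koszul complex is the minimal free resolution.
Syz_1 minimally generated by Koszul relations f_i*e_j - f_j*e_i (i<j): mu(Syz_1) = beta_2 = C(m,2) = m(m-1)/2
m=40
40*39/2 = 780


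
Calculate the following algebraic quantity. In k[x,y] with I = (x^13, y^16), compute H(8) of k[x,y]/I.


k[x,y], I = (x^13, y^16), d = 8
Need i < 13 and d-i < 16.
Range: 0 <= i <= 8.
H(8) = 9


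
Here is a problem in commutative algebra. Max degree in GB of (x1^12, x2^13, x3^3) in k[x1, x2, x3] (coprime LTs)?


Pure powers, coprime LTs => already GB.
Degrees: 12, 13, 3
Max=13


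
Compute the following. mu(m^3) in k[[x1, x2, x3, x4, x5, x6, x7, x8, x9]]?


C(n+d-1,d)=C(11,3)=165


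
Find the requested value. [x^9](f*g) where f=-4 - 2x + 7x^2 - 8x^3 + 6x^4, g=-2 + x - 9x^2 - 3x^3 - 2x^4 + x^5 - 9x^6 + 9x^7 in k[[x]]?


[x^9] = sum a_i*b_j, i+j=9
  7*9=63
  -8*-9=72
  6*1=6
Sum=141


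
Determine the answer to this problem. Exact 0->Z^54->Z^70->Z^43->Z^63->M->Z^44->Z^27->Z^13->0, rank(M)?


Alt sum=0:
(-1)^0*54 + (-1)^1*70 + (-1)^2*43 + (-1)^3*63 + (-1)^4*? + (-1)^5*44 + (-1)^6*27 + (-1)^7*13=0
rank(M)=66


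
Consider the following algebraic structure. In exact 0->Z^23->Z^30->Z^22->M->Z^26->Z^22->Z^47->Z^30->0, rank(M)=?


Alt sum=0:
(-1)^0*23 + (-1)^1*30 + (-1)^2*22 + (-1)^3*? + (-1)^4*26 + (-1)^5*22 + (-1)^6*47 + (-1)^7*30=0
rank(M)=36


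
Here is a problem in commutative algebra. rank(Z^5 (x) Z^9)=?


rank(M(x)N) = rank(M)*rank(N)
5*9 = 45


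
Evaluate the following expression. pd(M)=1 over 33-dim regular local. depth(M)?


pd+depth=depth(R)=33
depth=33-1=32


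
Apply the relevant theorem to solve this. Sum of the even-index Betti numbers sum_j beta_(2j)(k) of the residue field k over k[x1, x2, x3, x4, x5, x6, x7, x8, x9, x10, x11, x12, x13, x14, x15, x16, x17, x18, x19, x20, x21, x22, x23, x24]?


Koszul resolution: beta_i(k)=C(n,i), n=24
sum_even C(24,i) = 2^(n-1) = 2^23 = 8388608


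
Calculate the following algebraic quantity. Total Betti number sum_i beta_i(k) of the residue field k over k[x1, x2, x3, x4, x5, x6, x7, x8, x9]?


Koszul resolution: beta_i(k)=C(n,i), n=9
sum_i C(9,i) = 2^9 = 512


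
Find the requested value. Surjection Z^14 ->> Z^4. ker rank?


rank(ker) = 14-4 = 10


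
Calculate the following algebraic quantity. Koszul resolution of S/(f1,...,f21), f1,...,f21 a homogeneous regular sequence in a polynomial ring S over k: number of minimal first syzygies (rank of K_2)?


Regular sequence => Koszul complex is the minimal free resolution.
Syz_1 minimally generated by Koszul relations f_i*e_j - f_j*e_i (i<j): mu(Syz_1) = beta_2 = C(m,2) = m(m-1)/2
m=21
21*20/2 = 210


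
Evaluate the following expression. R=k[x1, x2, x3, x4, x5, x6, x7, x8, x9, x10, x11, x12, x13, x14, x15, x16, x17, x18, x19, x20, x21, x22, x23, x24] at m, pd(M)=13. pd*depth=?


pd+depth=24
depth=24-13=11
pd*depth=13*11=143


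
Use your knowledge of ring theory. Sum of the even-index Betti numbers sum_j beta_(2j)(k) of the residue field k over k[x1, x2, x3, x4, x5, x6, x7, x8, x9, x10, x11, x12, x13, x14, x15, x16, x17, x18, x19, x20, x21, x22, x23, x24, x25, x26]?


Koszul resolution: beta_i(k)=C(n,i), n=26
sum_even C(26,i) = 2^(n-1) = 2^25 = 33554432


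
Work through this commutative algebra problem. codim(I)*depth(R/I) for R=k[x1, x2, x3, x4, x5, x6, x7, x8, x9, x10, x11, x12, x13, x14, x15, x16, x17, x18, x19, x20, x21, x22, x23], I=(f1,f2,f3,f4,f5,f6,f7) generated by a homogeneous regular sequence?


codim=7, depth=dim(R/I)=23-7=16
Product=7*16=112


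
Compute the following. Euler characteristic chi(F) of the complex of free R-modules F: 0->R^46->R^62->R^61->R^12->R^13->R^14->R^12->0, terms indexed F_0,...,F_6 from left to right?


chi = sum (-1)^i * rank:
(-1)^0*46=46
(-1)^1*62=-62
(-1)^2*61=61
(-1)^3*12=-12
(-1)^4*13=13
(-1)^5*14=-14
(-1)^6*12=12
chi=44


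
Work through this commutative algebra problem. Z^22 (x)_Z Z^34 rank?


rank(M(x)N) = rank(M)*rank(N)
22*34 = 748


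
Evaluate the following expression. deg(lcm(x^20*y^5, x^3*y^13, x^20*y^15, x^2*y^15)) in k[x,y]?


lcm = componentwise max:
x: max(20,3,20,2)=20
y: max(5,13,15,15)=15
Total=20+15=35


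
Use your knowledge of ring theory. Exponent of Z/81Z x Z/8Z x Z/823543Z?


Exponent = lcm of the cyclic orders; pairwise coprime => product.
3^4*2^3*7^7=81*8*823543=533655864


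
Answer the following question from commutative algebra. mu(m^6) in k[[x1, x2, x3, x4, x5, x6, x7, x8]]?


C(n+d-1,d)=C(13,6)=1716


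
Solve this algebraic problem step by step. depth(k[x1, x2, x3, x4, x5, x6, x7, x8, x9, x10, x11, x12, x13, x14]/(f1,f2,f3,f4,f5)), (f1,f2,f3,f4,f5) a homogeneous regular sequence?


depth(R)=14
depth(R/I)=14-5=9


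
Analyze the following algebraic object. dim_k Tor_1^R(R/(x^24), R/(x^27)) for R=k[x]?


Tor_1(R/I,R/J)=(I cap J)/IJ=(x^27)/(x^51)
dim=51-27=min(24,27)=24


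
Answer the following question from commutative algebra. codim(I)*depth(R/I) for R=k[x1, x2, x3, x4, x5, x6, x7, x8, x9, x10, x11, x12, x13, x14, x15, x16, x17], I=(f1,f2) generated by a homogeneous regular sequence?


codim=2, depth=dim(R/I)=17-2=15
Product=2*15=30


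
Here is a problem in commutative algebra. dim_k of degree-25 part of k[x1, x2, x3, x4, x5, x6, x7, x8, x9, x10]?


C(d+n-1,n-1)=C(34,9)=52451256


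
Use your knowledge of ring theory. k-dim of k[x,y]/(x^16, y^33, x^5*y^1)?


k[x,y]/I, I = (x^16, y^33, x^5*y^1)
Rect: 16x33=528. Corner: (16-5)x(33-1)=352.
dim = 528-352 = 176


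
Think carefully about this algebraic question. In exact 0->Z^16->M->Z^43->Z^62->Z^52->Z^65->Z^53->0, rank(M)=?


Alt sum=0:
(-1)^0*16 + (-1)^1*? + (-1)^2*43 + (-1)^3*62 + (-1)^4*52 + (-1)^5*65 + (-1)^6*53=0
rank(M)=37


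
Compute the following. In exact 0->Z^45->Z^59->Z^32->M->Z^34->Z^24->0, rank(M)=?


Alt sum=0:
(-1)^0*45 + (-1)^1*59 + (-1)^2*32 + (-1)^3*? + (-1)^4*34 + (-1)^5*24=0
rank(M)=28


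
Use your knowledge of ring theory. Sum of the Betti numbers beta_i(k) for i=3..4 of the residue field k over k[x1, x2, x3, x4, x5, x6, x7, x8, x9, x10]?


Koszul resolution: beta_i(k)=C(n,i), n=10
C(10,3)=120, C(10,4)=210
Sum=330


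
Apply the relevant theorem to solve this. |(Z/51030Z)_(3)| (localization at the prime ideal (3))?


3-primary part: 51030=3^6*70
Size=3^6=729


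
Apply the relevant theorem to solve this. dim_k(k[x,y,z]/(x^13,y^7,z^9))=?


Basis: x^iy^jz^k, i<13,j<7,k<9
13*7*9=819


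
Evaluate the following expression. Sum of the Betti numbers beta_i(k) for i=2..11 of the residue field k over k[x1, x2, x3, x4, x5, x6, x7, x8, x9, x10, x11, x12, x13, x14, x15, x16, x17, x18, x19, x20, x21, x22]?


Koszul resolution: beta_i(k)=C(n,i), n=22
C(22,2)=231, C(22,3)=1540, C(22,4)=7315, C(22,5)=26334, C(22,6)=74613, C(22,7)=170544, C(22,8)=319770, C(22,9)=497420, C(22,10)=646646, C(22,11)=705432
Sum=2449845


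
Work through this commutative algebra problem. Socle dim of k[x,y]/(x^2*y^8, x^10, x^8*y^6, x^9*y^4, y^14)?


Socle = ann(m) = span of standard monomials u with x*u, y*u in I (staircase corners).
Minimal generators: x^10, x^9*y^4, x^8*y^6, x^2*y^8, y^14
Corners: xy^13, x^7y^7, x^8y^5, x^9y^3
Socle dim=4


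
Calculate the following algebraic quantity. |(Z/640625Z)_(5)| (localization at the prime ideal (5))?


5-primary part: 640625=5^6*41
Size=5^6=15625


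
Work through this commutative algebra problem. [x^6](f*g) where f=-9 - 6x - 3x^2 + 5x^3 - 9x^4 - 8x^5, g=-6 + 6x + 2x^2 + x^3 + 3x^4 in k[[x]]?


[x^6] = sum a_i*b_j, i+j=6
  -3*3=-9
  5*1=5
  -9*2=-18
  -8*6=-48
Sum=-70


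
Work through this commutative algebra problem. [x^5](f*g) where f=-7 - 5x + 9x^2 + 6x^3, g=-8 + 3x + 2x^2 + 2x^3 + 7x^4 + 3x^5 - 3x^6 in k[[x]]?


[x^5] = sum a_i*b_j, i+j=5
  -7*3=-21
  -5*7=-35
  9*2=18
  6*2=12
Sum=-26


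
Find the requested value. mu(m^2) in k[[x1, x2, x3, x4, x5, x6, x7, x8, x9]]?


C(n+d-1,d)=C(10,2)=45


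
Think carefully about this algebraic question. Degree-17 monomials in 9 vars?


C(d+n-1,n-1)=C(25,8)=1081575


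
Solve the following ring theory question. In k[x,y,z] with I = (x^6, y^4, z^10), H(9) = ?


Need i<6, j<4, k<10 with i+j+k=9.
For each i, j ranges over max(0,9-i-9)..min(3,9-i):
  i=0: j in [0,3] -> 4
  i=1: j in [0,3] -> 4
  i=2: j in [0,3] -> 4
  i=3: j in [0,3] -> 4
  i=4: j in [0,3] -> 4
  i=5: j in [0,3] -> 4
H(9) = 4+4+4+4+4+4 = 24


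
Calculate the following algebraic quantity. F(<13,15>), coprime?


gcd(13,15)=1 => F=ab-a-b=13*15-13-15=195-28=167


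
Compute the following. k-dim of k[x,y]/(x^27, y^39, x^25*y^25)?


k[x,y]/I, I = (x^27, y^39, x^25*y^25)
Rect: 27x39=1053. Corner: (27-25)x(39-25)=28.
dim = 1053-28 = 1025


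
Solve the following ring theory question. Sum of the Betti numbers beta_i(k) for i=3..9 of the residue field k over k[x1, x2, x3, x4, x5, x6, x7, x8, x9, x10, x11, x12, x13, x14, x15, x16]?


Koszul resolution: beta_i(k)=C(n,i), n=16
C(16,3)=560, C(16,4)=1820, C(16,5)=4368, C(16,6)=8008, C(16,7)=11440, C(16,8)=12870, C(16,9)=11440
Sum=50506


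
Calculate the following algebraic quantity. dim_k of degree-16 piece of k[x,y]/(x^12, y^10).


k[x,y], I = (x^12, y^10), d = 16
Need i < 12 and d-i < 10.
Range: 7 <= i <= 11.
H(16) = 5


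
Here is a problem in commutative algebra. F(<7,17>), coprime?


gcd(7,17)=1 => F=ab-a-b=7*17-7-17=119-24=95


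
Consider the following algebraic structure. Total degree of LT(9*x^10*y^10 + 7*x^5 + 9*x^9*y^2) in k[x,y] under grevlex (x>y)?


LT: 9*x^10*y^10
deg_x=10, deg_y=10
Total=10+10=20


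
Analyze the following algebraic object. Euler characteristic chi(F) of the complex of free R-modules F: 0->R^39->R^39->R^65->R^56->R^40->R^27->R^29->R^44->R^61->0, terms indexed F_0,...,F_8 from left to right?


chi = sum (-1)^i * rank:
(-1)^0*39=39
(-1)^1*39=-39
(-1)^2*65=65
(-1)^3*56=-56
(-1)^4*40=40
(-1)^5*27=-27
(-1)^6*29=29
(-1)^7*44=-44
(-1)^8*61=61
chi=68


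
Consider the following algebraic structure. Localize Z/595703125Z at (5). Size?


5-primary part: 595703125=5^10*61
Size=5^10=9765625


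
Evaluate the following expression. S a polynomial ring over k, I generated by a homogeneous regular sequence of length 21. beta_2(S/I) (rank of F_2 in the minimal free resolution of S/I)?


Regular sequence => Koszul complex is the minimal free resolution.
Syz_1 minimally generated by Koszul relations f_i*e_j - f_j*e_i (i<j): mu(Syz_1) = beta_2 = C(m,2) = m(m-1)/2
m=21
21*20/2 = 210


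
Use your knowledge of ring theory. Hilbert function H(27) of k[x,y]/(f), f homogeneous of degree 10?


H(t)=d for t>=d-1.
d=10, t=27
H(27)=10


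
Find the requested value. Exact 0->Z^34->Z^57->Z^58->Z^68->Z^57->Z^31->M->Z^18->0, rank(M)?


Alt sum=0:
(-1)^0*34 + (-1)^1*57 + (-1)^2*58 + (-1)^3*68 + (-1)^4*57 + (-1)^5*31 + (-1)^6*? + (-1)^7*18=0
rank(M)=25


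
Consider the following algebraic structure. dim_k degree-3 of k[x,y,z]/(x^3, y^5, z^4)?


Need i<3, j<5, k<4 with i+j+k=3.
For each i, j ranges over max(0,3-i-3)..min(4,3-i):
  i=0: j in [0,3] -> 4
  i=1: j in [0,2] -> 3
  i=2: j in [0,1] -> 2
H(3) = 4+3+2 = 9


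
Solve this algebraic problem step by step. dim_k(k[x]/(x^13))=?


Basis: 1,x,...,x^12
dim=13


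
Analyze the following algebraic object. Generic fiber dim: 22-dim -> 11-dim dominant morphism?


dim(fiber)=dim(X)-dim(Y)=22-11=11


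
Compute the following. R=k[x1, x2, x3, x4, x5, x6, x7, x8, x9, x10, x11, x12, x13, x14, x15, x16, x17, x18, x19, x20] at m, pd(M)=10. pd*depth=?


pd+depth=20
depth=20-10=10
pd*depth=10*10=100


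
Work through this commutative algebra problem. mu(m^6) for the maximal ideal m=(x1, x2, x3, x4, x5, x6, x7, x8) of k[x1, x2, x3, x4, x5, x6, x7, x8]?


Graded Nakayama: mu(m^d) = dim_k (m^d/m^(d+1)) = #degree-6 monomials in 8 vars
C(n+d-1,d)=C(13,6)=1716


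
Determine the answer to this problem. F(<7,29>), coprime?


gcd(7,29)=1 => F=ab-a-b=7*29-7-29=203-36=167


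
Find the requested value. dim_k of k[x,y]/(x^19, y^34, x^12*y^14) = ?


k[x,y]/I, I = (x^19, y^34, x^12*y^14)
Rect: 19x34=646. Corner: (19-12)x(34-14)=140.
dim = 646-140 = 506


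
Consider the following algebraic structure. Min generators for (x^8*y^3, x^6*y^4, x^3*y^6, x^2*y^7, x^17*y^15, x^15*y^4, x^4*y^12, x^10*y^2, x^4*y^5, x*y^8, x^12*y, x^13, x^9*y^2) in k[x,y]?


Remove redundant (divisible by others).
x^15*y^4 redundant.
x^10*y^2 redundant.
x^4*y^12 redundant.
x^17*y^15 redundant.
Min: x^13, x^12*y, x^9*y^2, x^8*y^3, x^6*y^4, x^4*y^5, x^3*y^6, x^2*y^7, x*y^8
Count=9


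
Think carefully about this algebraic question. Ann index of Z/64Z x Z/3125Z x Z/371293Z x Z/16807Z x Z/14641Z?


Exponent = lcm of the cyclic orders; pairwise coprime => product.
2^6*5^5*13^5*7^5*11^4=64*3125*371293*16807*14641=18272909272818200000


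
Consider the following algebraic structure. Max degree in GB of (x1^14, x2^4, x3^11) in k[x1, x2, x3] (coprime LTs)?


Pure powers, coprime LTs => already GB.
Degrees: 14, 4, 11
Max=14


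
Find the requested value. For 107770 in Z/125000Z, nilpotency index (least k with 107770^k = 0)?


107770^k mod 125000:
k=1: 107770
k=2: 122900
k=3: 58000
k=4: 35000
k=5: 75000
k=6: 0
First zero at k = 6


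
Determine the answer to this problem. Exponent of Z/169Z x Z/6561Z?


Exponent = lcm of the cyclic orders; pairwise coprime => product.
13^2*3^8=169*6561=1108809


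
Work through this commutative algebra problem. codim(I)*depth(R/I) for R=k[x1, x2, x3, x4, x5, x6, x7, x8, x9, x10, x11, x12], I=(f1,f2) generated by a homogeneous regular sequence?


codim=2, depth=dim(R/I)=12-2=10
Product=2*10=20


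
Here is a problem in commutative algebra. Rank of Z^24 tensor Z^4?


rank(M(x)N) = rank(M)*rank(N)
24*4 = 96


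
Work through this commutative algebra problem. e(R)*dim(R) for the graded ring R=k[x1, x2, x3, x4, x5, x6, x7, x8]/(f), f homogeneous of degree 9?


e(R)=deg(f)=9, dim(R)=8-1=7
e*dim=9*7=63


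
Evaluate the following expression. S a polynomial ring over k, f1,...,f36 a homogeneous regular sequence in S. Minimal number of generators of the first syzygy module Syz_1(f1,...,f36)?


Regular sequence => Koszul complex is the minimal free resolution.
Syz_1 minimally generated by Koszul relations f_i*e_j - f_j*e_i (i<j): mu(Syz_1) = beta_2 = C(m,2) = m(m-1)/2
m=36
36*35/2 = 630


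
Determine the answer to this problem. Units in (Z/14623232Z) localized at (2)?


Local ring = Z/512Z.
phi(512) = 2^8*(2-1) = 256


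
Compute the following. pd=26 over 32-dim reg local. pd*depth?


pd+depth=32
depth=32-26=6
pd*depth=26*6=156


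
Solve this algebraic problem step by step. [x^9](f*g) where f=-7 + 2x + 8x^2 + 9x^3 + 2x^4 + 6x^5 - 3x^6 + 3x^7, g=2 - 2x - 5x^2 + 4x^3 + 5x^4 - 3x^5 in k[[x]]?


[x^9] = sum a_i*b_j, i+j=9
  2*-3=-6
  6*5=30
  -3*4=-12
  3*-5=-15
Sum=-3


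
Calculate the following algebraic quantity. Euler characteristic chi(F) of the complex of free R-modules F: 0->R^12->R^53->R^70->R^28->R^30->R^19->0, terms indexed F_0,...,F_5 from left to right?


chi = sum (-1)^i * rank:
(-1)^0*12=12
(-1)^1*53=-53
(-1)^2*70=70
(-1)^3*28=-28
(-1)^4*30=30
(-1)^5*19=-19
chi=12


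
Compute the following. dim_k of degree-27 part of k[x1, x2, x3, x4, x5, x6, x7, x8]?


C(d+n-1,n-1)=C(34,7)=5379616


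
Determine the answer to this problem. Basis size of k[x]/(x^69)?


Basis: 1,x,...,x^68
dim=69


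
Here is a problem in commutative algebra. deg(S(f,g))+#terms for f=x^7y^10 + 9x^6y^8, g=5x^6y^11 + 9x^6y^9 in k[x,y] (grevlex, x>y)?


LT(f)=x^7y^10, LT(g)=5x^6y^11
lcm(LM)=x^7y^11
S(f,g) (scaled by 5 to clear denominators) = 5y*f - x*g = -9x^7y^9 + 45x^6y^9
2 terms, deg 16.
16+2=18


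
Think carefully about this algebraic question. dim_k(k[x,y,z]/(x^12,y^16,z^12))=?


Basis: x^iy^jz^k, i<12,j<16,k<12
12*16*12=2304


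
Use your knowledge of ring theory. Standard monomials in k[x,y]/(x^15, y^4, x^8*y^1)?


k[x,y]/I, I = (x^15, y^4, x^8*y^1)
Rect: 15x4=60. Corner: (15-8)x(4-1)=21.
dim = 60-21 = 39


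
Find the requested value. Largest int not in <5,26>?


gcd(5,26)=1 => F=ab-a-b=5*26-5-26=130-31=99


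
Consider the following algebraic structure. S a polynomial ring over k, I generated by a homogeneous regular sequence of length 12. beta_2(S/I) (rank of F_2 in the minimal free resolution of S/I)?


Regular sequence => Koszul complex is the minimal free resolution.
Syz_1 minimally generated by Koszul relations f_i*e_j - f_j*e_i (i<j): mu(Syz_1) = beta_2 = C(m,2) = m(m-1)/2
m=12
12*11/2 = 66


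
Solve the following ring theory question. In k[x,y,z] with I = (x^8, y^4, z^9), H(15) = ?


Need i<8, j<4, k<9 with i+j+k=15.
For each i, j ranges over max(0,15-i-8)..min(3,15-i):
  i=0: j in [7,3] -> 0
  i=1: j in [6,3] -> 0
  i=2: j in [5,3] -> 0
  i=3: j in [4,3] -> 0
  i=4: j in [3,3] -> 1
  i=5: j in [2,3] -> 2
  i=6: j in [1,3] -> 3
  i=7: j in [0,3] -> 4
H(15) = 0+0+0+0+1+2+3+4 = 10


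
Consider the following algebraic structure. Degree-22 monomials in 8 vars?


C(d+n-1,n-1)=C(29,7)=1560780


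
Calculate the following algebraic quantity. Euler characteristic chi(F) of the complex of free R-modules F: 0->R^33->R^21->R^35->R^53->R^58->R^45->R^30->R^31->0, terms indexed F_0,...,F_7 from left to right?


chi = sum (-1)^i * rank:
(-1)^0*33=33
(-1)^1*21=-21
(-1)^2*35=35
(-1)^3*53=-53
(-1)^4*58=58
(-1)^5*45=-45
(-1)^6*30=30
(-1)^7*31=-31
chi=6


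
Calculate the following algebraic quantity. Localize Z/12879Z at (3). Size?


3-primary part: 12879=3^5*53
Size=3^5=243


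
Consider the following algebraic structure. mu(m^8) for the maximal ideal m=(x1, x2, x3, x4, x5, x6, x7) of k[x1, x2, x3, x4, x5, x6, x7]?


Graded Nakayama: mu(m^d) = dim_k (m^d/m^(d+1)) = #degree-8 monomials in 7 vars
C(n+d-1,d)=C(14,8)=3003


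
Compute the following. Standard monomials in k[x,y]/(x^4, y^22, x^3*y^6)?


k[x,y]/I, I = (x^4, y^22, x^3*y^6)
Rect: 4x22=88. Corner: (4-3)x(22-6)=16.
dim = 88-16 = 72


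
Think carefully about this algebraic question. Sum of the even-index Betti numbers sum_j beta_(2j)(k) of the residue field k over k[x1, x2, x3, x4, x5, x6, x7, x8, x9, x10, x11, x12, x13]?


Koszul resolution: beta_i(k)=C(n,i), n=13
sum_even C(13,i) = 2^(n-1) = 2^12 = 4096


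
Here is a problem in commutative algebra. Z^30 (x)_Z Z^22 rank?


rank(M(x)N) = rank(M)*rank(N)
30*22 = 660


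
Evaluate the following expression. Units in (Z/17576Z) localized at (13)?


Local ring = Z/2197Z.
phi(2197) = 13^2*(13-1) = 2028


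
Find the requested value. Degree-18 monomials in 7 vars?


C(d+n-1,n-1)=C(24,6)=134596


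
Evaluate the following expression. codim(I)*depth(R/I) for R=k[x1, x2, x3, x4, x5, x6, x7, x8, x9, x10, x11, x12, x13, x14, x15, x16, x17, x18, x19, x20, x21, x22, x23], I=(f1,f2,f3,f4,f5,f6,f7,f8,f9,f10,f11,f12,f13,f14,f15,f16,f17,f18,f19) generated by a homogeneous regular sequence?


codim=19, depth=dim(R/I)=23-19=4
Product=19*4=76


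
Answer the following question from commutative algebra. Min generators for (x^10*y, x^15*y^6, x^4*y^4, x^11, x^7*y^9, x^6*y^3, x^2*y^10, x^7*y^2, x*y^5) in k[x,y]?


Remove redundant (divisible by others).
x^2*y^10 redundant.
x^7*y^9 redundant.
x^15*y^6 redundant.
Min: x^11, x^10*y, x^7*y^2, x^6*y^3, x^4*y^4, x*y^5
Count=6


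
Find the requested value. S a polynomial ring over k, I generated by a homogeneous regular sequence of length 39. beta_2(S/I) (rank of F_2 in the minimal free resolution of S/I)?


Regular sequence => Koszul complex is the minimal free resolution.
Syz_1 minimally generated by Koszul relations f_i*e_j - f_j*e_i (i<j): mu(Syz_1) = beta_2 = C(m,2) = m(m-1)/2
m=39
39*38/2 = 741


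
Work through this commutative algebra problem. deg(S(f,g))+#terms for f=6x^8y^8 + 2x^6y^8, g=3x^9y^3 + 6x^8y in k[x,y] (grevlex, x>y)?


LT(f)=6x^8y^8, LT(g)=3x^9y^3
lcm(LM)=x^9y^8
S(f,g) (scaled by 18 to clear denominators) = 3x*f - 6y^5*g = 6x^7y^8 - 36x^8y^6
2 terms, deg 15.
15+2=17


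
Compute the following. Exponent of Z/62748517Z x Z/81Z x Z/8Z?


Exponent = lcm of the cyclic orders; pairwise coprime => product.
13^7*3^4*2^3=62748517*81*8=40661039016


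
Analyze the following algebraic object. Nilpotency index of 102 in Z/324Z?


102^k mod 324:
k=1: 102
k=2: 36
k=3: 108
k=4: 0
First zero at k = 4


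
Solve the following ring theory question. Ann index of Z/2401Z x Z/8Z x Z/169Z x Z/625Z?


Exponent = lcm of the cyclic orders; pairwise coprime => product.
7^4*2^3*13^2*5^4=2401*8*169*625=2028845000


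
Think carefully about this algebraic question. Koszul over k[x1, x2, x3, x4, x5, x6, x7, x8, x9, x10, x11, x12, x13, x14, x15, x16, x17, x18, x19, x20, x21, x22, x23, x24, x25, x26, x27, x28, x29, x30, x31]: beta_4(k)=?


C(n,i)=C(31,4)=31465


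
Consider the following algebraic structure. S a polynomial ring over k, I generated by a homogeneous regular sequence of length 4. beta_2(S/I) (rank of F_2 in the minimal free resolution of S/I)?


Regular sequence => Koszul complex is the minimal free resolution.
Syz_1 minimally generated by Koszul relations f_i*e_j - f_j*e_i (i<j): mu(Syz_1) = beta_2 = C(m,2) = m(m-1)/2
m=4
4*3/2 = 6


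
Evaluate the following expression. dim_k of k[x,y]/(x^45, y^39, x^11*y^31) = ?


k[x,y]/I, I = (x^45, y^39, x^11*y^31)
Rect: 45x39=1755. Corner: (45-11)x(39-31)=272.
dim = 1755-272 = 1483


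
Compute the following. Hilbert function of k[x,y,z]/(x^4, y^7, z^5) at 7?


Need i<4, j<7, k<5 with i+j+k=7.
For each i, j ranges over max(0,7-i-4)..min(6,7-i):
  i=0: j in [3,6] -> 4
  i=1: j in [2,6] -> 5
  i=2: j in [1,5] -> 5
  i=3: j in [0,4] -> 5
H(7) = 4+5+5+5 = 19


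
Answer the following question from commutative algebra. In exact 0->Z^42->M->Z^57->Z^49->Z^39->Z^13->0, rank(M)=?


Alt sum=0:
(-1)^0*42 + (-1)^1*? + (-1)^2*57 + (-1)^3*49 + (-1)^4*39 + (-1)^5*13=0
rank(M)=76


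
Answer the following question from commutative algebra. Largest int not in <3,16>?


gcd(3,16)=1 => F=ab-a-b=3*16-3-16=48-19=29


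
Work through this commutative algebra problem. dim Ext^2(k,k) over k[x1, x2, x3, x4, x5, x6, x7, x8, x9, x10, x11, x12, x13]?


C(n,i)=C(13,2)=78


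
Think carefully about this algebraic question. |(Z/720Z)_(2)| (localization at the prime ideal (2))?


2-primary part: 720=2^4*45
Size=2^4=16


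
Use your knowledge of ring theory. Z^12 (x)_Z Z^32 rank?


rank(M(x)N) = rank(M)*rank(N)
12*32 = 384


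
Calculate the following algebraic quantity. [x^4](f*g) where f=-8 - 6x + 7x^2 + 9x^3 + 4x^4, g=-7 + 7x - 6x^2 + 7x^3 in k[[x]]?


[x^4] = sum a_i*b_j, i+j=4
  -6*7=-42
  7*-6=-42
  9*7=63
  4*-7=-28
Sum=-49


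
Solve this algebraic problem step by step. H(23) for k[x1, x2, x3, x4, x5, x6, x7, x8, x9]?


C(d+n-1,n-1)=C(31,8)=7888725


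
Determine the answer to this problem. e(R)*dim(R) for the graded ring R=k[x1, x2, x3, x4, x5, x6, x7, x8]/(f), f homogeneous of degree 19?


e(R)=deg(f)=19, dim(R)=8-1=7
e*dim=19*7=133


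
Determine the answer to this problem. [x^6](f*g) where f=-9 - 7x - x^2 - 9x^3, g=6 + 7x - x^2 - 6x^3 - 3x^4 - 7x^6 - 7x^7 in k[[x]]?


[x^6] = sum a_i*b_j, i+j=6
  -9*-7=63
  -1*-3=3
  -9*-6=54
Sum=120


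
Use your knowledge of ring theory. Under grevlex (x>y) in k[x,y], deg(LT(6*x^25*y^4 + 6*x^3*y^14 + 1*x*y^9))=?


LT: 6*x^25*y^4
deg_x=25, deg_y=4
Total=25+4=29


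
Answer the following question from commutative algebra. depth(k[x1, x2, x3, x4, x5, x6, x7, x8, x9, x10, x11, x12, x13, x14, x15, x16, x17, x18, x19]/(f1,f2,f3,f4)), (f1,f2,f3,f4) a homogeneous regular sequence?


depth(R)=19
depth(R/I)=19-4=15


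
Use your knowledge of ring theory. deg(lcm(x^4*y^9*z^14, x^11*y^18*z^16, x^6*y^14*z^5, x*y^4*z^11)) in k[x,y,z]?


lcm = componentwise max:
x: max(4,11,6,1)=11
y: max(9,18,14,4)=18
z: max(14,16,5,11)=16
Total=11+18+16=45


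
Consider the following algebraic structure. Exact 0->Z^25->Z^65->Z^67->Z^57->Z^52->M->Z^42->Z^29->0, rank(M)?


Alt sum=0:
(-1)^0*25 + (-1)^1*65 + (-1)^2*67 + (-1)^3*57 + (-1)^4*52 + (-1)^5*? + (-1)^6*42 + (-1)^7*29=0
rank(M)=35


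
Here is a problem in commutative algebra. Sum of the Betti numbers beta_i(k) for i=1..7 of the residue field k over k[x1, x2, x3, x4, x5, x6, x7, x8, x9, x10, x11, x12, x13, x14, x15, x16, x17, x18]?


Koszul resolution: beta_i(k)=C(n,i), n=18
C(18,1)=18, C(18,2)=153, C(18,3)=816, C(18,4)=3060, C(18,5)=8568, C(18,6)=18564, C(18,7)=31824
Sum=63003


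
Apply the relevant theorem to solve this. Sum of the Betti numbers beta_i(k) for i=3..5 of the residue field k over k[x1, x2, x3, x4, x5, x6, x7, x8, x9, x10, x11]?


Koszul resolution: beta_i(k)=C(n,i), n=11
C(11,3)=165, C(11,4)=330, C(11,5)=462
Sum=957


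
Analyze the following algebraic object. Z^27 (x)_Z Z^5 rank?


rank(M(x)N) = rank(M)*rank(N)
27*5 = 135


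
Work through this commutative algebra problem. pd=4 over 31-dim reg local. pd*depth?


pd+depth=31
depth=31-4=27
pd*depth=4*27=108


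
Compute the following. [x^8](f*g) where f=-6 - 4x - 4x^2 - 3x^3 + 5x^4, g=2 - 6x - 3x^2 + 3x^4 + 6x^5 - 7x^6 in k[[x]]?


[x^8] = sum a_i*b_j, i+j=8
  -4*-7=28
  -3*6=-18
  5*3=15
Sum=25


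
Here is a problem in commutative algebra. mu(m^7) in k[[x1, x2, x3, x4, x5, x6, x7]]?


C(n+d-1,d)=C(13,7)=1716


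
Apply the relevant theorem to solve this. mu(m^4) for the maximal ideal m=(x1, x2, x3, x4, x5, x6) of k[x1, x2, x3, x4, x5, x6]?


Graded Nakayama: mu(m^d) = dim_k (m^d/m^(d+1)) = #degree-4 monomials in 6 vars
C(n+d-1,d)=C(9,4)=126


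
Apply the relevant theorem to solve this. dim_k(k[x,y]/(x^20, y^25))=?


Basis: x^i*y^j, i<20, j<25
20*25=500


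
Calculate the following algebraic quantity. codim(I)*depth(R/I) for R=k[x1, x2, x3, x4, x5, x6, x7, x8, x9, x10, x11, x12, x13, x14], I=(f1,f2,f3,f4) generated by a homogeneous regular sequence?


codim=4, depth=dim(R/I)=14-4=10
Product=4*10=40


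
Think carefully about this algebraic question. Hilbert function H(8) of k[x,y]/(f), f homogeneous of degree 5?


H(t)=d for t>=d-1.
d=5, t=8
H(8)=5


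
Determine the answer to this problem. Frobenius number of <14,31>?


gcd(14,31)=1 => F=ab-a-b=14*31-14-31=434-45=389


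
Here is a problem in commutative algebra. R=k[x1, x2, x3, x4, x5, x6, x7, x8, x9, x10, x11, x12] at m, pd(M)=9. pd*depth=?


pd+depth=12
depth=12-9=3
pd*depth=9*3=27


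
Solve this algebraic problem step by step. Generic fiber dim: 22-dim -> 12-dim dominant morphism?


dim(fiber)=dim(X)-dim(Y)=22-12=10


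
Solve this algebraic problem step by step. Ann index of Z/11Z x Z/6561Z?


Exponent = lcm of the cyclic orders; pairwise coprime => product.
11^1*3^8=11*6561=72171
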